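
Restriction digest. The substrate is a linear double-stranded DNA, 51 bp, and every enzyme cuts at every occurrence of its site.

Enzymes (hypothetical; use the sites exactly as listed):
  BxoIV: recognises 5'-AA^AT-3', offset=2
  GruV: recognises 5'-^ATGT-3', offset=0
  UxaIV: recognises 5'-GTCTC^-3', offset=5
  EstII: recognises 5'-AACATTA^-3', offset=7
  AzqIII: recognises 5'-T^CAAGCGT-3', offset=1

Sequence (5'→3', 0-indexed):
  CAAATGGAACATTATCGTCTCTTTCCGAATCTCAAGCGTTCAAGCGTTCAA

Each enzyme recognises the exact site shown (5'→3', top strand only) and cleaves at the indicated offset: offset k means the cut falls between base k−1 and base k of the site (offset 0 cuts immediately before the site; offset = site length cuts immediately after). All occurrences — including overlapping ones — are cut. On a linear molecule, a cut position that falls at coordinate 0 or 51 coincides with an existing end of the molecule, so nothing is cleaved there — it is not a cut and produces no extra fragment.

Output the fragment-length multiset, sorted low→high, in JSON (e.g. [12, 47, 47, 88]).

[3,7,8,11,11,11]

Scan for sites:
  BxoIV (AAAT, off=2): starts [1] → cuts [3]
  GruV (ATGT, off=0): no sites
  UxaIV (GTCTC, off=5): starts [16] → cuts [21]
  EstII (AACATTA, off=7): starts [7] → cuts [14]
  AzqIII (TCAAGCGT, off=1): starts [31, 39] → cuts [32, 40]

Pooled cuts: [3, 14, 21, 32, 40]

Fragments:
  [0,3): 3 bp
  [3,14): 11 bp
  [14,21): 7 bp
  [21,32): 11 bp
  [32,40): 8 bp
  [40,51): 11 bp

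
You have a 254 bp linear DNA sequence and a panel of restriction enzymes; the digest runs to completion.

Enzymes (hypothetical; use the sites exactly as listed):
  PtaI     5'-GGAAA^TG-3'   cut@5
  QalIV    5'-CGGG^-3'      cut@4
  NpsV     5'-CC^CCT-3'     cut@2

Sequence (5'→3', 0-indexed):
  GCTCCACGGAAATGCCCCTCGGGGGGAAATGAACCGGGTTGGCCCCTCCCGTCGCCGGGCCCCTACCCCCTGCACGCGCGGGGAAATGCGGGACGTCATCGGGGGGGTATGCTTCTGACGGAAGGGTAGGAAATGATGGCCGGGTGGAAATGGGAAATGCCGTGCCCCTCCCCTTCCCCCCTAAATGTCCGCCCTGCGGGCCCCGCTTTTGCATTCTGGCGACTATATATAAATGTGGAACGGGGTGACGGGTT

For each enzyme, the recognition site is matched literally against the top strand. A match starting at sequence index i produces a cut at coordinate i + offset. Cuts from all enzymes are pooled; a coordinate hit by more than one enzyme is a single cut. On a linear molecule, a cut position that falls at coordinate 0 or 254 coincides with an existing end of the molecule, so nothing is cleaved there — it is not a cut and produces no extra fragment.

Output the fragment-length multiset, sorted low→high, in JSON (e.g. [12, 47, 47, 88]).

[2,2,4,4,5,6,6,6,6,7,7,7,8,8,9,9,11,11,12,14,15,21,30,44]

Scan for sites:
  PtaI (GGAAATG, off=5): starts [7, 24, 81, 128, 145, 152] → cuts [12, 29, 86, 133, 150, 157]
  QalIV (CGGG, off=4): starts [19, 34, 55, 78, 88, 99, 140, 196, 240, 248] → cuts [23, 38, 59, 82, 92, 103, 144, 200, 244, 252]
  NpsV (CCCCT, off=2): starts [14, 42, 59, 66, 164, 169, 177] → cuts [16, 44, 61, 68, 166, 171, 179]

Pooled cuts: [12, 16, 23, 29, 38, 44, 59, 61, 68, 82, 86, 92, 103, 133, 144, 150, 157, 166, 171, 179, 200, 244, 252]

Fragments:
  [0,12): 12 bp
  [12,16): 4 bp
  [16,23): 7 bp
  [23,29): 6 bp
  [29,38): 9 bp
  [38,44): 6 bp
  [44,59): 15 bp
  [59,61): 2 bp
  [61,68): 7 bp
  [68,82): 14 bp
  [82,86): 4 bp
  [86,92): 6 bp
  [92,103): 11 bp
  [103,133): 30 bp
  [133,144): 11 bp
  [144,150): 6 bp
  [150,157): 7 bp
  [157,166): 9 bp
  [166,171): 5 bp
  [171,179): 8 bp
  [179,200): 21 bp
  [200,244): 44 bp
  [244,252): 8 bp
  [252,254): 2 bp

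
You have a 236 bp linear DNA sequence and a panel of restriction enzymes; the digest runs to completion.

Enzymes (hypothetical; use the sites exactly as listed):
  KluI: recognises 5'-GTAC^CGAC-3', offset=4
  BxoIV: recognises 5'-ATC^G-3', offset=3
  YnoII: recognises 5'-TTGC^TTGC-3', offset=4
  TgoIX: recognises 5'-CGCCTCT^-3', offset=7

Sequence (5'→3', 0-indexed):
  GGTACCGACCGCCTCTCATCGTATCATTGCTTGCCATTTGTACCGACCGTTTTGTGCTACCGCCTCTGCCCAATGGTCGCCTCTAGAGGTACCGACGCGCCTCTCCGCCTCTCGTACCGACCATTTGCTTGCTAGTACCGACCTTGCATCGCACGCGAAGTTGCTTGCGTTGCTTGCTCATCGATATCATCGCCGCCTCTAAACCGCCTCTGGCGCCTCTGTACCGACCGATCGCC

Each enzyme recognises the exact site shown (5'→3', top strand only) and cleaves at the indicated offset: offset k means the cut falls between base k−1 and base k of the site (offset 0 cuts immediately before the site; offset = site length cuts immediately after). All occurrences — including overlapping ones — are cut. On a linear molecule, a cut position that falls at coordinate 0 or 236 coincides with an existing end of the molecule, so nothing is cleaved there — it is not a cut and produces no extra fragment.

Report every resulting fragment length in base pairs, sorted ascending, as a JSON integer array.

[3,4,4,5,5,8,8,9,9,9,9,9,9,10,10,11,11,11,12,12,13,14,17,24]

Scan for sites:
  KluI (GTACCGAC, off=4): starts [1, 39, 88, 113, 134, 220] → cuts [5, 43, 92, 117, 138, 224]
  BxoIV (ATCG, off=3): starts [17, 147, 179, 188, 230] → cuts [20, 150, 182, 191, 233]
  YnoII (TTGCTTGC, off=4): starts [26, 124, 160, 169] → cuts [30, 128, 164, 173]
  TgoIX (CGCCTCT, off=7): starts [9, 60, 77, 97, 105, 193, 204, 213] → cuts [16, 67, 84, 104, 112, 200, 211, 220]

Pooled cuts: [5, 16, 20, 30, 43, 67, 84, 92, 104, 112, 117, 128, 138, 150, 164, 173, 182, 191, 200, 211, 220, 224, 233]

Fragment lengths:
  [0,5): 5 bp
  [5,16): 11 bp
  [16,20): 4 bp
  [20,30): 10 bp
  [30,43): 13 bp
  [43,67): 24 bp
  [67,84): 17 bp
  [84,92): 8 bp
  [92,104): 12 bp
  [104,112): 8 bp
  [112,117): 5 bp
  [117,128): 11 bp
  [128,138): 10 bp
  [138,150): 12 bp
  [150,164): 14 bp
  [164,173): 9 bp
  [173,182): 9 bp
  [182,191): 9 bp
  [191,200): 9 bp
  [200,211): 11 bp
  [211,220): 9 bp
  [220,224): 4 bp
  [224,233): 9 bp
  [233,236): 3 bp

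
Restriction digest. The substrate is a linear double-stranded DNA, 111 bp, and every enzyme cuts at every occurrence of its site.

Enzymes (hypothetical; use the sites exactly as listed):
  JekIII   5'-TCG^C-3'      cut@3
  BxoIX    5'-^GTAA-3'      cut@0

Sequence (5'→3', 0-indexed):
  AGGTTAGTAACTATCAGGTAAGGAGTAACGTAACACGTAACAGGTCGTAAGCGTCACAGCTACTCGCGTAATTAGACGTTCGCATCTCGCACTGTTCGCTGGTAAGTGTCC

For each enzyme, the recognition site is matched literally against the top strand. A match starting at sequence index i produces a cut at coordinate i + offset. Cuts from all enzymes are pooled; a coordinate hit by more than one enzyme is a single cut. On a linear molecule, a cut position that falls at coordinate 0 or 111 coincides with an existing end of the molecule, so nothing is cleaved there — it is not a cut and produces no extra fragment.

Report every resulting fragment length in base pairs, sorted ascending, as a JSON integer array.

[1,3,5,6,7,7,7,9,10,10,11,15,20]

Site scan:
  JekIII (TCGC, off=3): starts [63, 79, 86, 95] → cuts [66, 82, 89, 98]
  BxoIX (GTAA, off=0): starts [6, 17, 24, 29, 36, 46, 67, 101] → cuts [6, 17, 24, 29, 36, 46, 67, 101]

Pooled cuts: [6, 17, 24, 29, 36, 46, 66, 67, 82, 89, 98, 101]

Fragments:
  [0,6): 6 bp
  [6,17): 11 bp
  [17,24): 7 bp
  [24,29): 5 bp
  [29,36): 7 bp
  [36,46): 10 bp
  [46,66): 20 bp
  [66,67): 1 bp
  [67,82): 15 bp
  [82,89): 7 bp
  [89,98): 9 bp
  [98,101): 3 bp
  [101,111): 10 bp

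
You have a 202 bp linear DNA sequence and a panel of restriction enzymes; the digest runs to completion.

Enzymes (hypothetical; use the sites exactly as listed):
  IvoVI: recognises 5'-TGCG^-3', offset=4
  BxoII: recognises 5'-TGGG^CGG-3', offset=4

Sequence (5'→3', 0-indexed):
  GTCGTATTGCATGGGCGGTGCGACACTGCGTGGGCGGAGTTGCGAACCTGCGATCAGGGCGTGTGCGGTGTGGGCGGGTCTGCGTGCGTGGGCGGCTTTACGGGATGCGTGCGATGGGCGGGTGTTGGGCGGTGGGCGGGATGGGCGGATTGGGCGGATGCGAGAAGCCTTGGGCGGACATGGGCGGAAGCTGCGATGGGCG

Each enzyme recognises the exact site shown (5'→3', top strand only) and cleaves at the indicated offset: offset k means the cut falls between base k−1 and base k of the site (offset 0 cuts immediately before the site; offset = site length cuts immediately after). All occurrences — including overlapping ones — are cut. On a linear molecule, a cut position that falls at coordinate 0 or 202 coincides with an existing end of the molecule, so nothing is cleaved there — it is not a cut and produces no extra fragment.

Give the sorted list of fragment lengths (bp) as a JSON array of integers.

[4,4,4,4,5,7,7,7,7,8,8,8,9,9,10,10,10,11,11,12,15,15,17]

Per-enzyme occurrences:
  IvoVI TGCG/4: at [18, 26, 40, 48, 63, 80, 84, 105, 109, 158, 191] ⇒ [22, 30, 44, 52, 67, 84, 88, 109, 113, 162, 195]
  BxoII TGGGCGG/4: at [11, 30, 70, 88, 114, 125, 132, 141, 150, 170, 180] ⇒ [15, 34, 74, 92, 118, 129, 136, 145, 154, 174, 184]

Pooled cuts: [15, 22, 30, 34, 44, 52, 67, 74, 84, 88, 92, 109, 113, 118, 129, 136, 145, 154, 162, 174, 184, 195]

Fragment lengths:
  [0,15): 15 bp
  [15,22): 7 bp
  [22,30): 8 bp
  [30,34): 4 bp
  [34,44): 10 bp
  [44,52): 8 bp
  [52,67): 15 bp
  [67,74): 7 bp
  [74,84): 10 bp
  [84,88): 4 bp
  [88,92): 4 bp
  [92,109): 17 bp
  [109,113): 4 bp
  [113,118): 5 bp
  [118,129): 11 bp
  [129,136): 7 bp
  [136,145): 9 bp
  [145,154): 9 bp
  [154,162): 8 bp
  [162,174): 12 bp
  [174,184): 10 bp
  [184,195): 11 bp
  [195,202): 7 bp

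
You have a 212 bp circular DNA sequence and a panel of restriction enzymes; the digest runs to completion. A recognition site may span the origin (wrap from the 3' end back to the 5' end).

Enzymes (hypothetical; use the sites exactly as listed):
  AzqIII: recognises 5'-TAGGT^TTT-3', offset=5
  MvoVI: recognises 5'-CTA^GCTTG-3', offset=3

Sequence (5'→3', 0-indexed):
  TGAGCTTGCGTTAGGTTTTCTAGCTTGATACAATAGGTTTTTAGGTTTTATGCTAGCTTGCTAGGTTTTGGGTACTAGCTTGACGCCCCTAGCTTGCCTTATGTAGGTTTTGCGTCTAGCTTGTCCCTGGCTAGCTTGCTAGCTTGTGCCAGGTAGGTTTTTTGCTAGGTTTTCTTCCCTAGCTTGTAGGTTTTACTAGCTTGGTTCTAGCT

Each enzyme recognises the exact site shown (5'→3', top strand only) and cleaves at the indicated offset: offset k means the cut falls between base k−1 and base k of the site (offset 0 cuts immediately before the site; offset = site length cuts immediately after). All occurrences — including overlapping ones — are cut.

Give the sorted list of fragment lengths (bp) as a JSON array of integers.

Scan for sites:
  AzqIII (TAGGTTTT, off=5): starts [11, 33, 41, 61, 103, 153, 165, 186] → cuts [16, 38, 46, 66, 108, 158, 170, 191]
  MvoVI (CTAGCTTG, off=3): starts [19, 52, 74, 88, 115, 130, 138, 178, 195, 206] → cuts [22, 55, 77, 91, 118, 133, 141, 181, 198, 209]

Pooled cuts: [16, 22, 38, 46, 55, 66, 77, 91, 108, 118, 133, 141, 158, 170, 181, 191, 198, 209]

Fragments:
  16→22: 6 bp
  22→38: 16 bp
  38→46: 8 bp
  46→55: 9 bp
  55→66: 11 bp
  66→77: 11 bp
  77→91: 14 bp
  91→108: 17 bp
  108→118: 10 bp
  118→133: 15 bp
  133→141: 8 bp
  141→158: 17 bp
  158→170: 12 bp
  170→181: 11 bp
  181→191: 10 bp
  191→198: 7 bp
  198→209: 11 bp
  209→16 (wrap): 212-209+16 = 19 bp

[6,7,8,8,9,10,10,11,11,11,11,12,14,15,16,17,17,19]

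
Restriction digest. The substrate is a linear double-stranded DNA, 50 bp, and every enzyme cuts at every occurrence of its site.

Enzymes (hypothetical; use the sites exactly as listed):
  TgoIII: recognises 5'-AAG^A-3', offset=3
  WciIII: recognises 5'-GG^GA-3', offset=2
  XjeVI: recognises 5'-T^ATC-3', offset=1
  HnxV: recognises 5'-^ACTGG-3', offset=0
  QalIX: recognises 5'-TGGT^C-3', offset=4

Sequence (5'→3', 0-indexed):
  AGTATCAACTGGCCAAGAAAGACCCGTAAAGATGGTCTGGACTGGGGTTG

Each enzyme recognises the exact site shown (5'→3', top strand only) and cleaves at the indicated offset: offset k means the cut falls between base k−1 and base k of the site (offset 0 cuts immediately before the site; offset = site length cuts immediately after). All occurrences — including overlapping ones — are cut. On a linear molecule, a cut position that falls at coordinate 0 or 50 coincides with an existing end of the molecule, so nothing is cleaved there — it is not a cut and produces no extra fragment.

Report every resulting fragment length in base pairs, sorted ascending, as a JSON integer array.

Per-enzyme occurrences:
  TgoIII AAGA/3: at [14, 18, 28] ⇒ [17, 21, 31]
  WciIII (GGGA, off=2): no sites
  XjeVI TATC/1: at [2] ⇒ [3]
  HnxV ACTGG/0: at [7, 40] ⇒ [7, 40]
  QalIX TGGTC/4: at [32] ⇒ [36]

All cut coordinates (distinct, sorted): [3, 7, 17, 21, 31, 36, 40]

Fragments:
  [0,3): 3 bp
  [3,7): 4 bp
  [7,17): 10 bp
  [17,21): 4 bp
  [21,31): 10 bp
  [31,36): 5 bp
  [36,40): 4 bp
  [40,50): 10 bp

[3,4,4,4,5,10,10,10]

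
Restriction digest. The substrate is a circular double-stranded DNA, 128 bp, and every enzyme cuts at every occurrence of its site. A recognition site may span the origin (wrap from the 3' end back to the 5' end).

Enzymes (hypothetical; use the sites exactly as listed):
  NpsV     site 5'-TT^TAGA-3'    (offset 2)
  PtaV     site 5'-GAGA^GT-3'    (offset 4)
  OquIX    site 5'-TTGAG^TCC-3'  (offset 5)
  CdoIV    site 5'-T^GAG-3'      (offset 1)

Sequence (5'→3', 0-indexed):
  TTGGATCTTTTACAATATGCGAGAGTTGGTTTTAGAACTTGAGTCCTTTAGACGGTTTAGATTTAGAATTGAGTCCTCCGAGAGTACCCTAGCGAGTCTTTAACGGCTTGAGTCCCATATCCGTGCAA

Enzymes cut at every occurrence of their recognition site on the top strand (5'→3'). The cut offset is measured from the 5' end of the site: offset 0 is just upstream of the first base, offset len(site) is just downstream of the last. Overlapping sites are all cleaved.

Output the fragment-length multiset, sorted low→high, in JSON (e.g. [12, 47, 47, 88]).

Site scan:
  NpsV TTTAGA/2: at [30, 46, 55, 61] ⇒ [32, 48, 57, 63]
  PtaV GAGAGT/4: at [20, 79] ⇒ [24, 83]
  OquIX TTGAGTCC/5: at [38, 68, 107] ⇒ [43, 73, 112]
  CdoIV TGAG/1: at [39, 69, 108] ⇒ [40, 70, 109]

All cut coordinates (distinct, sorted): [24, 32, 40, 43, 48, 57, 63, 70, 73, 83, 109, 112]

Fragments:
  24→32: 8 bp
  32→40: 8 bp
  40→43: 3 bp
  43→48: 5 bp
  48→57: 9 bp
  57→63: 6 bp
  63→70: 7 bp
  70→73: 3 bp
  73→83: 10 bp
  83→109: 26 bp
  109→112: 3 bp
  112→24 (wrap): 128-112+24 = 40 bp

[3,3,3,5,6,7,8,8,9,10,26,40]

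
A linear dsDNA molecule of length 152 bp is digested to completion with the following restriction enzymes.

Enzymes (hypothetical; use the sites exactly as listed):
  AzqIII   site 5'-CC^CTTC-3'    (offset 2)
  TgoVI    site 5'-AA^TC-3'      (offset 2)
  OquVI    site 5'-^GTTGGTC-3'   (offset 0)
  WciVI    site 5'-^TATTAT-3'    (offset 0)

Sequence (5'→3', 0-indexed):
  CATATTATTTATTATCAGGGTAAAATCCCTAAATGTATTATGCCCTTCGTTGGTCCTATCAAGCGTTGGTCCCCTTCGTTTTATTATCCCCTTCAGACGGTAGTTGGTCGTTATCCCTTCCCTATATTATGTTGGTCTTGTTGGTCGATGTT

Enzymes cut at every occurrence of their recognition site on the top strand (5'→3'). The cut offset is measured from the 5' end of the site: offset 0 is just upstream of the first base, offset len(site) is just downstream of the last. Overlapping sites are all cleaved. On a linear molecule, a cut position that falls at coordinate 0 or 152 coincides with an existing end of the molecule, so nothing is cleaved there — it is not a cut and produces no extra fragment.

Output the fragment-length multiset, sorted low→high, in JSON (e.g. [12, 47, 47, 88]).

[2,4,6,7,8,8,9,9,9,9,10,12,13,14,16,16]

Scan for sites:
  AzqIII CCCTTC/2: at [42, 71, 88, 114] ⇒ [44, 73, 90, 116]
  TgoVI AATC/2: at [23] ⇒ [25]
  OquVI GTTGGTC/0: at [48, 64, 102, 130, 139] ⇒ [48, 64, 102, 130, 139]
  WciVI TATTAT/0: at [2, 9, 35, 81, 124] ⇒ [2, 9, 35, 81, 124]

Pooled cuts: [2, 9, 25, 35, 44, 48, 64, 73, 81, 90, 102, 116, 124, 130, 139]

Fragments:
  [0,2): 2 bp
  [2,9): 7 bp
  [9,25): 16 bp
  [25,35): 10 bp
  [35,44): 9 bp
  [44,48): 4 bp
  [48,64): 16 bp
  [64,73): 9 bp
  [73,81): 8 bp
  [81,90): 9 bp
  [90,102): 12 bp
  [102,116): 14 bp
  [116,124): 8 bp
  [124,130): 6 bp
  [130,139): 9 bp
  [139,152): 13 bp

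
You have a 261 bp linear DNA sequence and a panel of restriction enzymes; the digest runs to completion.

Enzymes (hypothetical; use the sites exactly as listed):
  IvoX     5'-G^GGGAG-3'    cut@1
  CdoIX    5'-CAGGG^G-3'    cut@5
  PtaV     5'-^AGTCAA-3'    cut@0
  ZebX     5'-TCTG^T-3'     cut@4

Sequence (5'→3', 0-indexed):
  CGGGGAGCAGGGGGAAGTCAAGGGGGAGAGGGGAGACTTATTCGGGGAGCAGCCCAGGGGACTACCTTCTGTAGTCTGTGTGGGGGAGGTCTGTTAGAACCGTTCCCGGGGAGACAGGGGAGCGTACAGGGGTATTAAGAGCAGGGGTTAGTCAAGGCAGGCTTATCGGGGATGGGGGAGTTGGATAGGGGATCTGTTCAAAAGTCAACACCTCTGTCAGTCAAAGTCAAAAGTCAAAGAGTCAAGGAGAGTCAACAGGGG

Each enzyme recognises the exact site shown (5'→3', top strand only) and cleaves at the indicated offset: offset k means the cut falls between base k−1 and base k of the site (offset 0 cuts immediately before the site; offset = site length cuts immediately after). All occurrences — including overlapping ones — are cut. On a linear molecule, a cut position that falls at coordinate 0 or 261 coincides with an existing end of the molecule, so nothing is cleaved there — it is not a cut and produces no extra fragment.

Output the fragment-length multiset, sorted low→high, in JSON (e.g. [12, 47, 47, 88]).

[1,2,2,2,3,3,5,6,6,7,7,7,8,8,9,10,10,10,11,12,12,14,14,15,15,15,21,26]

Scan for sites:
  IvoX (GGGGAG, off=1): starts [1, 22, 29, 43, 82, 107, 116, 174] → cuts [2, 23, 30, 44, 83, 108, 117, 175]
  CdoIX (CAGGGG, off=5): starts [7, 54, 114, 126, 141, 255] → cuts [12, 59, 119, 131, 146, 260]
  PtaV (AGTCAA, off=0): starts [15, 149, 202, 218, 224, 231, 239, 249] → cuts [15, 149, 202, 218, 224, 231, 239, 249]
  ZebX (TCTGT, off=4): starts [67, 74, 89, 192, 212] → cuts [71, 78, 93, 196, 216]

Pooled cuts: [2, 12, 15, 23, 30, 44, 59, 71, 78, 83, 93, 108, 117, 119, 131, 146, 149, 175, 196, 202, 216, 218, 224, 231, 239, 249, 260]

Fragments:
  [0,2): 2 bp
  [2,12): 10 bp
  [12,15): 3 bp
  [15,23): 8 bp
  [23,30): 7 bp
  [30,44): 14 bp
  [44,59): 15 bp
  [59,71): 12 bp
  [71,78): 7 bp
  [78,83): 5 bp
  [83,93): 10 bp
  [93,108): 15 bp
  [108,117): 9 bp
  [117,119): 2 bp
  [119,131): 12 bp
  [131,146): 15 bp
  [146,149): 3 bp
  [149,175): 26 bp
  [175,196): 21 bp
  [196,202): 6 bp
  [202,216): 14 bp
  [216,218): 2 bp
  [218,224): 6 bp
  [224,231): 7 bp
  [231,239): 8 bp
  [239,249): 10 bp
  [249,260): 11 bp
  [260,261): 1 bp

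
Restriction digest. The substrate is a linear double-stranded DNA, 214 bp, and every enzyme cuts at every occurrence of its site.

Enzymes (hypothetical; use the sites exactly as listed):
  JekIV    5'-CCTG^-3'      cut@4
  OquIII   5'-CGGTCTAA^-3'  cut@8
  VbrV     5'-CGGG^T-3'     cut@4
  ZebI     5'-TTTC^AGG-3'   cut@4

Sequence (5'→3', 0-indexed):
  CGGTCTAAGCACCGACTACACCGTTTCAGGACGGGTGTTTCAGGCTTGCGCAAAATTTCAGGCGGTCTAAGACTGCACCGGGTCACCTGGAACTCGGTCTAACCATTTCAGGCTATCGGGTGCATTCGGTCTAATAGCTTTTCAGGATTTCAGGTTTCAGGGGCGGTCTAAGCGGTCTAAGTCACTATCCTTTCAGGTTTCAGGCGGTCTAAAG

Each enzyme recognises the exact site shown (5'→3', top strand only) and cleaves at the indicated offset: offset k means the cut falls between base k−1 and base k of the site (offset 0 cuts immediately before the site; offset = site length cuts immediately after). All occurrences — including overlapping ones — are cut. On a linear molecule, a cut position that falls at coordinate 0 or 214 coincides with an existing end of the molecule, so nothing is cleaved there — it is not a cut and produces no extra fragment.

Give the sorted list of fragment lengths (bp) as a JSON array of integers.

[2,6,7,7,7,7,8,8,8,9,9,11,11,11,12,13,13,14,14,18,19]

Per-enzyme occurrences:
  JekIV (CCTG, off=4): starts [85] → cuts [89]
  OquIII (CGGTCTAA, off=8): starts [0, 62, 94, 126, 163, 172, 204] → cuts [8, 70, 102, 134, 171, 180, 212]
  VbrV (CGGGT, off=4): starts [31, 78, 116] → cuts [35, 82, 120]
  ZebI (TTTCAGG, off=4): starts [23, 37, 55, 105, 139, 147, 154, 190, 197] → cuts [27, 41, 59, 109, 143, 151, 158, 194, 201]

Pooled cuts: [8, 27, 35, 41, 59, 70, 82, 89, 102, 109, 120, 134, 143, 151, 158, 171, 180, 194, 201, 212]

Fragment lengths:
  [0,8): 8 bp
  [8,27): 19 bp
  [27,35): 8 bp
  [35,41): 6 bp
  [41,59): 18 bp
  [59,70): 11 bp
  [70,82): 12 bp
  [82,89): 7 bp
  [89,102): 13 bp
  [102,109): 7 bp
  [109,120): 11 bp
  [120,134): 14 bp
  [134,143): 9 bp
  [143,151): 8 bp
  [151,158): 7 bp
  [158,171): 13 bp
  [171,180): 9 bp
  [180,194): 14 bp
  [194,201): 7 bp
  [201,212): 11 bp
  [212,214): 2 bp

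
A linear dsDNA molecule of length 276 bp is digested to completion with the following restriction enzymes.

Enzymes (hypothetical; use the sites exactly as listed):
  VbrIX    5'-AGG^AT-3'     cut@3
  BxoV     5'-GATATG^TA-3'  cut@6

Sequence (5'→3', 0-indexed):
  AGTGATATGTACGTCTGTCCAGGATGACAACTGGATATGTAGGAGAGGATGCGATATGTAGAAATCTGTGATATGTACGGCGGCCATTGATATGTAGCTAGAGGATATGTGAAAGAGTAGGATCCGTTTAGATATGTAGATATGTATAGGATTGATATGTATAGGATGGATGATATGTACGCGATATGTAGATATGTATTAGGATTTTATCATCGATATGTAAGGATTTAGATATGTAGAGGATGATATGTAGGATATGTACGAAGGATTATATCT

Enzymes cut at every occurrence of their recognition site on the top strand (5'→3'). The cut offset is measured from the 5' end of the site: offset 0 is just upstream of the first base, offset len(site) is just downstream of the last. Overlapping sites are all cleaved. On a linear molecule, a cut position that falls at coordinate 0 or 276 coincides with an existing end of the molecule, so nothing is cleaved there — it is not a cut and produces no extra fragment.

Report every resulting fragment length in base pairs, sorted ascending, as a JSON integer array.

[4,5,5,6,6,6,7,8,8,8,8,9,9,9,9,10,10,11,11,12,14,15,16,17,17,17,19]

Per-enzyme occurrences:
  VbrIX AGGAT/3: at [20, 45, 101, 118, 147, 162, 200, 222, 239, 251, 264] ⇒ [23, 48, 104, 121, 150, 165, 203, 225, 242, 254, 267]
  BxoV GATATGTA/6: at [3, 33, 52, 69, 88, 130, 138, 153, 171, 182, 190, 214, 230, 244, 253] ⇒ [9, 39, 58, 75, 94, 136, 144, 159, 177, 188, 196, 220, 236, 250, 259]

Pooled cuts: [9, 23, 39, 48, 58, 75, 94, 104, 121, 136, 144, 150, 159, 165, 177, 188, 196, 203, 220, 225, 236, 242, 250, 254, 259, 267]

Fragment lengths:
  [0,9): 9 bp
  [9,23): 14 bp
  [23,39): 16 bp
  [39,48): 9 bp
  [48,58): 10 bp
  [58,75): 17 bp
  [75,94): 19 bp
  [94,104): 10 bp
  [104,121): 17 bp
  [121,136): 15 bp
  [136,144): 8 bp
  [144,150): 6 bp
  [150,159): 9 bp
  [159,165): 6 bp
  [165,177): 12 bp
  [177,188): 11 bp
  [188,196): 8 bp
  [196,203): 7 bp
  [203,220): 17 bp
  [220,225): 5 bp
  [225,236): 11 bp
  [236,242): 6 bp
  [242,250): 8 bp
  [250,254): 4 bp
  [254,259): 5 bp
  [259,267): 8 bp
  [267,276): 9 bp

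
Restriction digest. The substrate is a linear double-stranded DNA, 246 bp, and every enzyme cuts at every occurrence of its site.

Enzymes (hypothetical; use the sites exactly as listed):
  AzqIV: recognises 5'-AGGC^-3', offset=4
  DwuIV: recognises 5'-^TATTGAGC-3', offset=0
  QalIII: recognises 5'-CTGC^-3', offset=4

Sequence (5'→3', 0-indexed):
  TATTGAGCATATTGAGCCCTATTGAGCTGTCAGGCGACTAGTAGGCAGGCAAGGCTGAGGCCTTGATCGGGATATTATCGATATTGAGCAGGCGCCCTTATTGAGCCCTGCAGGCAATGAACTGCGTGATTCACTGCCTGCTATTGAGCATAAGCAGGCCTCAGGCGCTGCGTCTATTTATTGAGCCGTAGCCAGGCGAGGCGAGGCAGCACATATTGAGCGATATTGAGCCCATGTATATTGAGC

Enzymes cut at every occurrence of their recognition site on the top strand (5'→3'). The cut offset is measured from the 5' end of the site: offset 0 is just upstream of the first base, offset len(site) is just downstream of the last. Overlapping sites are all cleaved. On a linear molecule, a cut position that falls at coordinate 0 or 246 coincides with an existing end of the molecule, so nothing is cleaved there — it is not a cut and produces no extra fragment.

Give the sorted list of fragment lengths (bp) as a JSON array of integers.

Site scan:
  AzqIV AGGC/4: at [31, 42, 46, 51, 57, 89, 111, 155, 162, 193, 198, 203] ⇒ [35, 46, 50, 55, 61, 93, 115, 159, 166, 197, 202, 207]
  DwuIV TATTGAGC/0: at [0, 9, 19, 81, 98, 141, 178, 213, 223, 238] ⇒ [9, 19, 81, 98, 141, 178, 213, 223, 238] (position 0 is a terminus of the linear molecule — no cut)
  QalIII CTGC/4: at [107, 121, 133, 137, 167] ⇒ [111, 125, 137, 141, 171]

All cut coordinates (distinct, sorted): [9, 19, 35, 46, 50, 55, 61, 81, 93, 98, 111, 115, 125, 137, 141, 159, 166, 171, 178, 197, 202, 207, 213, 223, 238]

Fragment lengths:
  [0,9): 9 bp
  [9,19): 10 bp
  [19,35): 16 bp
  [35,46): 11 bp
  [46,50): 4 bp
  [50,55): 5 bp
  [55,61): 6 bp
  [61,81): 20 bp
  [81,93): 12 bp
  [93,98): 5 bp
  [98,111): 13 bp
  [111,115): 4 bp
  [115,125): 10 bp
  [125,137): 12 bp
  [137,141): 4 bp
  [141,159): 18 bp
  [159,166): 7 bp
  [166,171): 5 bp
  [171,178): 7 bp
  [178,197): 19 bp
  [197,202): 5 bp
  [202,207): 5 bp
  [207,213): 6 bp
  [213,223): 10 bp
  [223,238): 15 bp
  [238,246): 8 bp

[4,4,4,5,5,5,5,5,6,6,7,7,8,9,10,10,10,11,12,12,13,15,16,18,19,20]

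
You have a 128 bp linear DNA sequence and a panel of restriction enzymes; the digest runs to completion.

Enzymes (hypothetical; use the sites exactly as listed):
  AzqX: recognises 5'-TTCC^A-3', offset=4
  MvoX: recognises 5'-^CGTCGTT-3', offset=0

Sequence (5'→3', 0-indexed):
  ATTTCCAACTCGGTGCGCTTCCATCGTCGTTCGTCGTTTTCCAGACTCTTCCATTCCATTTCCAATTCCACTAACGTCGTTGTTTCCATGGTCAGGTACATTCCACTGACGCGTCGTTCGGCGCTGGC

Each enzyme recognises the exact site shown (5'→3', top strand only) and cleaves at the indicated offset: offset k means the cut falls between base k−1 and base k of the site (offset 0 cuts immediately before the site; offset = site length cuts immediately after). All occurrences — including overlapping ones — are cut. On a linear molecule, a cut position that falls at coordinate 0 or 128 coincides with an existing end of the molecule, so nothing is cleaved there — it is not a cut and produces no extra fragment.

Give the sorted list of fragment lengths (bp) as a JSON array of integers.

Scan for sites:
  AzqX (TTCCA, off=4): starts [2, 18, 38, 48, 53, 59, 65, 83, 100] → cuts [6, 22, 42, 52, 57, 63, 69, 87, 104]
  MvoX (CGTCGTT, off=0): starts [24, 31, 74, 111] → cuts [24, 31, 74, 111]

All cut coordinates (distinct, sorted): [6, 22, 24, 31, 42, 52, 57, 63, 69, 74, 87, 104, 111]

Fragments:
  [0,6): 6 bp
  [6,22): 16 bp
  [22,24): 2 bp
  [24,31): 7 bp
  [31,42): 11 bp
  [42,52): 10 bp
  [52,57): 5 bp
  [57,63): 6 bp
  [63,69): 6 bp
  [69,74): 5 bp
  [74,87): 13 bp
  [87,104): 17 bp
  [104,111): 7 bp
  [111,128): 17 bp

[2,5,5,6,6,6,7,7,10,11,13,16,17,17]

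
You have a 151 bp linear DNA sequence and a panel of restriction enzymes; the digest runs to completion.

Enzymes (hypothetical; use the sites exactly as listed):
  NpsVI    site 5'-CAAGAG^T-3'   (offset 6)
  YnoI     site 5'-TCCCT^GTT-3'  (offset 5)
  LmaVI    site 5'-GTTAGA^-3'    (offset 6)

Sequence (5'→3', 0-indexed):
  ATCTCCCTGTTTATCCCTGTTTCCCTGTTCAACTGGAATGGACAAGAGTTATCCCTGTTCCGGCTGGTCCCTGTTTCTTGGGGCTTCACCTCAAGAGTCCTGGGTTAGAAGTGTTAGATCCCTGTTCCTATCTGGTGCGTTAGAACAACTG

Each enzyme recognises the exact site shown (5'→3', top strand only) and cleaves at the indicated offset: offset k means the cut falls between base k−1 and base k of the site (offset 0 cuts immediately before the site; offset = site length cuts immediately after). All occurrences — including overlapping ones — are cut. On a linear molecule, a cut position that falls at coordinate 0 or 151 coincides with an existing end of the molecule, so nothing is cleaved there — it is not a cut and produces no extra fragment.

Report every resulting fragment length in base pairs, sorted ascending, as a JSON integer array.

Site scan:
  NpsVI (CAAGAGT, off=6): starts [42, 91] → cuts [48, 97]
  YnoI (TCCCTGTT, off=5): starts [3, 13, 21, 51, 67, 118] → cuts [8, 18, 26, 56, 72, 123]
  LmaVI (GTTAGA, off=6): starts [103, 112, 138] → cuts [109, 118, 144]

Pooled cuts: [8, 18, 26, 48, 56, 72, 97, 109, 118, 123, 144]

Fragment lengths:
  [0,8): 8 bp
  [8,18): 10 bp
  [18,26): 8 bp
  [26,48): 22 bp
  [48,56): 8 bp
  [56,72): 16 bp
  [72,97): 25 bp
  [97,109): 12 bp
  [109,118): 9 bp
  [118,123): 5 bp
  [123,144): 21 bp
  [144,151): 7 bp

[5,7,8,8,8,9,10,12,16,21,22,25]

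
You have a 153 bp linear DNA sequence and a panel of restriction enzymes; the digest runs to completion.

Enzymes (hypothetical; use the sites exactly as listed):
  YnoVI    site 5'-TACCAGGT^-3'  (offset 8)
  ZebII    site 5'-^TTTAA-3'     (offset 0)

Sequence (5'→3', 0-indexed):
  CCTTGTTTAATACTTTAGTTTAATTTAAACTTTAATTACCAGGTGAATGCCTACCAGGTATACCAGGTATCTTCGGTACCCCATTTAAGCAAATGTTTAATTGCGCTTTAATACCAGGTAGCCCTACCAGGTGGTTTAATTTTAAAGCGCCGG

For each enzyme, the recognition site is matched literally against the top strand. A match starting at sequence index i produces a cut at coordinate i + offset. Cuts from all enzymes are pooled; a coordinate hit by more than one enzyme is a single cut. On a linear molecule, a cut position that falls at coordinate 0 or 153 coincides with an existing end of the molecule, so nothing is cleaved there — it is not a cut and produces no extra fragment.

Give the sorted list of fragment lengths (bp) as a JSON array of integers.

Per-enzyme occurrences:
  YnoVI TACCAGGT/8: at [36, 51, 60, 111, 124] ⇒ [44, 59, 68, 119, 132]
  ZebII TTTAA/0: at [5, 18, 23, 30, 83, 95, 106, 134, 140] ⇒ [5, 18, 23, 30, 83, 95, 106, 134, 140]

All cut coordinates (distinct, sorted): [5, 18, 23, 30, 44, 59, 68, 83, 95, 106, 119, 132, 134, 140]

Fragment lengths:
  [0,5): 5 bp
  [5,18): 13 bp
  [18,23): 5 bp
  [23,30): 7 bp
  [30,44): 14 bp
  [44,59): 15 bp
  [59,68): 9 bp
  [68,83): 15 bp
  [83,95): 12 bp
  [95,106): 11 bp
  [106,119): 13 bp
  [119,132): 13 bp
  [132,134): 2 bp
  [134,140): 6 bp
  [140,153): 13 bp

[2,5,5,6,7,9,11,12,13,13,13,13,14,15,15]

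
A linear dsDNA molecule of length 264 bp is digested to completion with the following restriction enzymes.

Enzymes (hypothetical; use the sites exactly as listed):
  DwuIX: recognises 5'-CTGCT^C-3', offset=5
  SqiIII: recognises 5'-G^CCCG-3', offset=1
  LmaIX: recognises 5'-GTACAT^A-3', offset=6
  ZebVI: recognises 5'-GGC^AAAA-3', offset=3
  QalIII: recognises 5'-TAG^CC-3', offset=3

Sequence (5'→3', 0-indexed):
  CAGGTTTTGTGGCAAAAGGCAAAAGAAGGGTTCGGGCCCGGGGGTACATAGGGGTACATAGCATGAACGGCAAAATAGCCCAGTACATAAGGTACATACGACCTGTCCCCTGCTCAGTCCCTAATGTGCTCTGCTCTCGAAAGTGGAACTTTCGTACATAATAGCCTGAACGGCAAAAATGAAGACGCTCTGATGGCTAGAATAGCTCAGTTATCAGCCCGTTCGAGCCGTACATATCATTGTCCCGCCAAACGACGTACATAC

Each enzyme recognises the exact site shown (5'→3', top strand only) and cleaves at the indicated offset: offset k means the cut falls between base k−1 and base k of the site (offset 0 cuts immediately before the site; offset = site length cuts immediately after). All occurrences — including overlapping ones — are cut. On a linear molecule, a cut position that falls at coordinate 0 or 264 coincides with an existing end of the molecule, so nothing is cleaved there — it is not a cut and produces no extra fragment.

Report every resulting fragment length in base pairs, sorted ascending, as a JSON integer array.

Scan for sites:
  DwuIX CTGCTC/5: at [109, 130] ⇒ [114, 135]
  SqiIII GCCCG/1: at [35, 216] ⇒ [36, 217]
  LmaIX GTACATA/6: at [43, 53, 82, 91, 153, 229, 256] ⇒ [49, 59, 88, 97, 159, 235, 262]
  ZebVI GGCAAAA/3: at [10, 17, 68, 171] ⇒ [13, 20, 71, 174]
  QalIII TAGCC/3: at [75, 161] ⇒ [78, 164]

Pooled cuts: [13, 20, 36, 49, 59, 71, 78, 88, 97, 114, 135, 159, 164, 174, 217, 235, 262]

Fragments:
  [0,13): 13 bp
  [13,20): 7 bp
  [20,36): 16 bp
  [36,49): 13 bp
  [49,59): 10 bp
  [59,71): 12 bp
  [71,78): 7 bp
  [78,88): 10 bp
  [88,97): 9 bp
  [97,114): 17 bp
  [114,135): 21 bp
  [135,159): 24 bp
  [159,164): 5 bp
  [164,174): 10 bp
  [174,217): 43 bp
  [217,235): 18 bp
  [235,262): 27 bp
  [262,264): 2 bp

[2,5,7,7,9,10,10,10,12,13,13,16,17,18,21,24,27,43]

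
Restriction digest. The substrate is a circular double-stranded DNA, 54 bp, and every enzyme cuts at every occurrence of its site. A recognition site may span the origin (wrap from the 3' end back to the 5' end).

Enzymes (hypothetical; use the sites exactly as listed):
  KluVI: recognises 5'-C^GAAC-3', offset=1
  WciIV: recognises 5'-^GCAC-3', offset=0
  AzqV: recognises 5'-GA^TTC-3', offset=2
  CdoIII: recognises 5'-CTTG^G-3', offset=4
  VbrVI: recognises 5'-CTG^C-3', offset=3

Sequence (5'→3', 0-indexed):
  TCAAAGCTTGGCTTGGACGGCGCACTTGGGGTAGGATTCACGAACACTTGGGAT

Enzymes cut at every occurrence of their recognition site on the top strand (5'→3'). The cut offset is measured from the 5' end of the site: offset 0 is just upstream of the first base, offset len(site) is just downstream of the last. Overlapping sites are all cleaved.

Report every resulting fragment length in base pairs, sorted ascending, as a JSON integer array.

Site scan:
  KluVI (CGAAC, off=1): starts [40] → cuts [41]
  WciIV (GCAC, off=0): starts [21] → cuts [21]
  AzqV (GATTC, off=2): starts [34, 51] → cuts [36, 53]
  CdoIII (CTTGG, off=4): starts [6, 11, 24, 46] → cuts [10, 15, 28, 50]
  VbrVI (CTGC, off=3): no sites

All cut coordinates (distinct, sorted): [10, 15, 21, 28, 36, 41, 50, 53]

Fragment lengths:
  10→15: 5 bp
  15→21: 6 bp
  21→28: 7 bp
  28→36: 8 bp
  36→41: 5 bp
  41→50: 9 bp
  50→53: 3 bp
  53→10 (wrap): 54-53+10 = 11 bp

[3,5,5,6,7,8,9,11]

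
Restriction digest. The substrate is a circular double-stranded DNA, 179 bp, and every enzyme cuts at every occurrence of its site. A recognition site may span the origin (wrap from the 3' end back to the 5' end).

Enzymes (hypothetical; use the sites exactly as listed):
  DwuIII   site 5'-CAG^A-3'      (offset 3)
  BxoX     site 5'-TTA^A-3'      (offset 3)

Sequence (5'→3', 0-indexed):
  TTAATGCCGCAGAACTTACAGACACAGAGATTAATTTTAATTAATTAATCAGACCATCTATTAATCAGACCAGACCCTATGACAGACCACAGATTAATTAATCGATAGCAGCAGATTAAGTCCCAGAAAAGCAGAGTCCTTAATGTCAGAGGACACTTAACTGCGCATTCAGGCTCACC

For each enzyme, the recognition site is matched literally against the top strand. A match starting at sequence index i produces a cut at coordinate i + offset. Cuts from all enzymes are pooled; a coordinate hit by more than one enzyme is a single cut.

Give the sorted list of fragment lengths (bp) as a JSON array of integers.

Scan for sites:
  DwuIII (CAGA, off=3): starts [9, 18, 24, 49, 65, 70, 82, 89, 111, 123, 131, 146] → cuts [12, 21, 27, 52, 68, 73, 85, 92, 114, 126, 134, 149]
  BxoX (TTAA, off=3): starts [0, 30, 36, 40, 44, 60, 93, 97, 115, 139, 156] → cuts [3, 33, 39, 43, 47, 63, 96, 100, 118, 142, 159]

Pooled cuts: [3, 12, 21, 27, 33, 39, 43, 47, 52, 63, 68, 73, 85, 92, 96, 100, 114, 118, 126, 134, 142, 149, 159]

Fragment lengths:
  3→12: 9 bp
  12→21: 9 bp
  21→27: 6 bp
  27→33: 6 bp
  33→39: 6 bp
  39→43: 4 bp
  43→47: 4 bp
  47→52: 5 bp
  52→63: 11 bp
  63→68: 5 bp
  68→73: 5 bp
  73→85: 12 bp
  85→92: 7 bp
  92→96: 4 bp
  96→100: 4 bp
  100→114: 14 bp
  114→118: 4 bp
  118→126: 8 bp
  126→134: 8 bp
  134→142: 8 bp
  142→149: 7 bp
  149→159: 10 bp
  159→3 (wrap): 179-159+3 = 23 bp

[4,4,4,4,4,5,5,5,6,6,6,7,7,8,8,8,9,9,10,11,12,14,23]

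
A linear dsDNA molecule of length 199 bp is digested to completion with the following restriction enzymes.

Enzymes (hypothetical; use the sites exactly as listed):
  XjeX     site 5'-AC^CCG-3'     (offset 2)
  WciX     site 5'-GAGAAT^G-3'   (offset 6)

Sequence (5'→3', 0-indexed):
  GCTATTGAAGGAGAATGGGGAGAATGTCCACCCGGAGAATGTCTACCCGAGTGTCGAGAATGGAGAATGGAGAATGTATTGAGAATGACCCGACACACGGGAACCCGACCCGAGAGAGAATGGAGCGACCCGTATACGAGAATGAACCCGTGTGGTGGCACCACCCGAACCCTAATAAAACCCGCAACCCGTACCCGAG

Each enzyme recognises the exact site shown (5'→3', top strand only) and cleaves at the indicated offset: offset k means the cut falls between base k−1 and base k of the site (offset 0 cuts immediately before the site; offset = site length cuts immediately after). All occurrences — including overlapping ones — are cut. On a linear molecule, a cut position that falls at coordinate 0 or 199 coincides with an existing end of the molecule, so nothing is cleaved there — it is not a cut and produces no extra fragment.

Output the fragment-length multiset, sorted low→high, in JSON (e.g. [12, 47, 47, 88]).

[3,4,5,5,6,6,6,7,7,7,8,9,9,11,12,14,15,15,16,17,17]

Scan for sites:
  XjeX ACCCG/2: at [29, 44, 87, 102, 107, 127, 145, 162, 179, 186, 192] ⇒ [31, 46, 89, 104, 109, 129, 147, 164, 181, 188, 194]
  WciX GAGAATG/6: at [10, 19, 34, 55, 62, 69, 80, 115, 137] ⇒ [16, 25, 40, 61, 68, 75, 86, 121, 143]

All cut coordinates (distinct, sorted): [16, 25, 31, 40, 46, 61, 68, 75, 86, 89, 104, 109, 121, 129, 143, 147, 164, 181, 188, 194]

Fragment lengths:
  [0,16): 16 bp
  [16,25): 9 bp
  [25,31): 6 bp
  [31,40): 9 bp
  [40,46): 6 bp
  [46,61): 15 bp
  [61,68): 7 bp
  [68,75): 7 bp
  [75,86): 11 bp
  [86,89): 3 bp
  [89,104): 15 bp
  [104,109): 5 bp
  [109,121): 12 bp
  [121,129): 8 bp
  [129,143): 14 bp
  [143,147): 4 bp
  [147,164): 17 bp
  [164,181): 17 bp
  [181,188): 7 bp
  [188,194): 6 bp
  [194,199): 5 bp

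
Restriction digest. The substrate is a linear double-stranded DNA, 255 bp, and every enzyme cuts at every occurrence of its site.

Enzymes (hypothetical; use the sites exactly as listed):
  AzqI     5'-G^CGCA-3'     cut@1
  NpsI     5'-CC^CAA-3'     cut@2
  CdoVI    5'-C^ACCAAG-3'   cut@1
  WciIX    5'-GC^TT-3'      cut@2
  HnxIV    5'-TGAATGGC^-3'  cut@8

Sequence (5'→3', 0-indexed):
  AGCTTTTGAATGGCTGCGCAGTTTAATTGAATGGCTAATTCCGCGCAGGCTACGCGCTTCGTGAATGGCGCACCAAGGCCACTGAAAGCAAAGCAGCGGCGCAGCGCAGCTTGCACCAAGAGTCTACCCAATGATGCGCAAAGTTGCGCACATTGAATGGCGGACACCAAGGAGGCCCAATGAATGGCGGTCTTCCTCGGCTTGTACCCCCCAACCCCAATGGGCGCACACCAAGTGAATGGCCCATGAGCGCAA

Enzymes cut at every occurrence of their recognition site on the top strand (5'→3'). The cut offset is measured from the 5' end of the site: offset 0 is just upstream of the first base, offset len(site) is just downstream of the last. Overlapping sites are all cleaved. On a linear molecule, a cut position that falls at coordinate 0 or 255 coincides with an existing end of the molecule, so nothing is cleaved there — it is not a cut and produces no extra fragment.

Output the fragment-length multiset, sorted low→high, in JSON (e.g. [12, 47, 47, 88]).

Per-enzyme occurrences:
  AzqI GCGCA/1: at [15, 42, 67, 98, 103, 135, 145, 223, 249] ⇒ [16, 43, 68, 99, 104, 136, 146, 224, 250]
  NpsI CCCAA/2: at [126, 175, 209, 215] ⇒ [128, 177, 211, 217]
  CdoVI CACCAAG/1: at [70, 113, 164, 228] ⇒ [71, 114, 165, 229]
  WciIX GCTT/2: at [1, 55, 108, 199] ⇒ [3, 57, 110, 201]
  HnxIV TGAATGGC/8: at [6, 27, 61, 153, 180, 235] ⇒ [14, 35, 69, 161, 188, 243]

Pooled cuts: [3, 14, 16, 35, 43, 57, 68, 69, 71, 99, 104, 110, 114, 128, 136, 146, 161, 165, 177, 188, 201, 211, 217, 224, 229, 243, 250]

Fragments:
  [0,3): 3 bp
  [3,14): 11 bp
  [14,16): 2 bp
  [16,35): 19 bp
  [35,43): 8 bp
  [43,57): 14 bp
  [57,68): 11 bp
  [68,69): 1 bp
  [69,71): 2 bp
  [71,99): 28 bp
  [99,104): 5 bp
  [104,110): 6 bp
  [110,114): 4 bp
  [114,128): 14 bp
  [128,136): 8 bp
  [136,146): 10 bp
  [146,161): 15 bp
  [161,165): 4 bp
  [165,177): 12 bp
  [177,188): 11 bp
  [188,201): 13 bp
  [201,211): 10 bp
  [211,217): 6 bp
  [217,224): 7 bp
  [224,229): 5 bp
  [229,243): 14 bp
  [243,250): 7 bp
  [250,255): 5 bp

[1,2,2,3,4,4,5,5,5,6,6,7,7,8,8,10,10,11,11,11,12,13,14,14,14,15,19,28]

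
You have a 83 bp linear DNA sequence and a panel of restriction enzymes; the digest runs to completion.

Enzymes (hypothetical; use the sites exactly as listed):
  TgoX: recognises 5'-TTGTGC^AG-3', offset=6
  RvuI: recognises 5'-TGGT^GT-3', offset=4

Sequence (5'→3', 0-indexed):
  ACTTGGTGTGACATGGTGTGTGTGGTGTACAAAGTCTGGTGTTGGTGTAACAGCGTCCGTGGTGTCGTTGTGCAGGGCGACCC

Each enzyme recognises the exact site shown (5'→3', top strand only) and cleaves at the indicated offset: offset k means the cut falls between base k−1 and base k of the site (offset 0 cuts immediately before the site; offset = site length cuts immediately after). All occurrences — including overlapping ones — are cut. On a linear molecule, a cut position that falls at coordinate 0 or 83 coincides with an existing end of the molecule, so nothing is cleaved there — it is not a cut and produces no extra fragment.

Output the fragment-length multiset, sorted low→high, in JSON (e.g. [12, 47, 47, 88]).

Scan for sites:
  TgoX (TTGTGCAG, off=6): starts [67] → cuts [73]
  RvuI (TGGTGT, off=4): starts [3, 13, 22, 36, 42, 59] → cuts [7, 17, 26, 40, 46, 63]

Pooled cuts: [7, 17, 26, 40, 46, 63, 73]

Fragment lengths:
  [0,7): 7 bp
  [7,17): 10 bp
  [17,26): 9 bp
  [26,40): 14 bp
  [40,46): 6 bp
  [46,63): 17 bp
  [63,73): 10 bp
  [73,83): 10 bp

[6,7,9,10,10,10,14,17]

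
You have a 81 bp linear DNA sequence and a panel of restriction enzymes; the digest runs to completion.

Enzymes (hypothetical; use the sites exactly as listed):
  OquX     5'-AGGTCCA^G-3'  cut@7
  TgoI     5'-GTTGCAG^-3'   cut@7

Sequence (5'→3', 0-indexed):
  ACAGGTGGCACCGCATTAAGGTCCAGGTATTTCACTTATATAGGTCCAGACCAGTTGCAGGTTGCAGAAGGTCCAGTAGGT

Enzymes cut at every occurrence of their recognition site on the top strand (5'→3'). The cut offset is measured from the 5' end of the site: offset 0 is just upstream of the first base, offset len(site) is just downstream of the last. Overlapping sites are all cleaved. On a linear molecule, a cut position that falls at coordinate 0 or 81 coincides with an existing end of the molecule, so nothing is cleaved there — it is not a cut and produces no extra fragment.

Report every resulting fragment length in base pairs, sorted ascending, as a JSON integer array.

[6,7,8,12,23,25]

Site scan:
  OquX (AGGTCCAG, off=7): starts [18, 41, 68] → cuts [25, 48, 75]
  TgoI (GTTGCAG, off=7): starts [53, 60] → cuts [60, 67]

Pooled cuts: [25, 48, 60, 67, 75]

Fragment lengths:
  [0,25): 25 bp
  [25,48): 23 bp
  [48,60): 12 bp
  [60,67): 7 bp
  [67,75): 8 bp
  [75,81): 6 bp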